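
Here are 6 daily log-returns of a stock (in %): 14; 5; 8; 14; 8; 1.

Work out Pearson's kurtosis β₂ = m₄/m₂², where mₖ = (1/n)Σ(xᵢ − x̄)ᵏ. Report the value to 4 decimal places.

1.8214

x̄ = 8.3333
Σ(xᵢ − x̄)² = 129.3333 ⇒ m₂ = 21.55556
Σ(xᵢ − x̄)⁴ = 5077.7778 ⇒ m₄ = 846.29630
m₂² = 464.64198
β₂ = m₄/m₂² = 846.29630 / 464.64198 ≈ 1.8214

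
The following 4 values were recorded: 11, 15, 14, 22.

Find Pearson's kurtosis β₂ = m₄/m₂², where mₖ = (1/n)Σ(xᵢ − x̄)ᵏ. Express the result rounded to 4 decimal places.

x̄ = 15.5000
Σ(xᵢ − x̄)² = 65.0000 ⇒ m₂ = 16.25000
Σ(xᵢ − x̄)⁴ = 2200.2500 ⇒ m₄ = 550.06250
m₂² = 264.06250
β₂ = m₄/m₂² = 550.06250 / 264.06250 ≈ 2.0831

2.0831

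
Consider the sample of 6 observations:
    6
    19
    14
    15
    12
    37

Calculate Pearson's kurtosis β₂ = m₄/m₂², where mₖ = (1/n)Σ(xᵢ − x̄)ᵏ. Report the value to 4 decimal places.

x̄ = 17.1667
Σ(xᵢ − x̄)² = 562.8333 ⇒ m₂ = 93.80556
Σ(xᵢ − x̄)⁴ = 171128.1528 ⇒ m₄ = 28521.35880
m₂² = 8799.48225
β₂ = m₄/m₂² = 28521.35880 / 8799.48225 ≈ 3.2413

3.2413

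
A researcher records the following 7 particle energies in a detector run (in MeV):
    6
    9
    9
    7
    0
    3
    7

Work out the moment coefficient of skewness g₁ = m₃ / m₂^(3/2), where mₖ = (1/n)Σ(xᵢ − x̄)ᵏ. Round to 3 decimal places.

x̄ = (6 + 9 + 9 + 7 + 0 + 3 + 7) / 7 = 5.8571
deviations (xᵢ − x̄): 0.1429, 3.1429, 3.1429, 1.1429, -5.8571, -2.8571, 1.1429
Σ(xᵢ − x̄)² = 64.8571 ⇒ m₂ = 64.8571/7 = 9.26531
Σ(xᵢ − x̄)³ = -159.1837 ⇒ m₃ = -159.1837/7 = -22.74052
m₂^(3/2) = 9.26531^(1.5) = 28.20263
g₁ = m₃ / m₂^(3/2) = -22.74052 / 28.20263 ≈ -0.806

-0.806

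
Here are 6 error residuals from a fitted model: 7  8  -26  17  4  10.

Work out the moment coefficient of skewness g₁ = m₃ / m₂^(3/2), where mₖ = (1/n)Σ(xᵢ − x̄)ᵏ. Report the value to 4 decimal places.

x̄ = (7 + 8 - 26 + 17 + 4 + 10) / 6 = 3.3333
deviations (xᵢ − x̄): 3.6667, 4.6667, -29.3333, 13.6667, 0.6667, 6.6667
Σ(xᵢ − x̄)² = 1127.3333 ⇒ m₂ = 1127.3333/6 = 187.88889
Σ(xᵢ − x̄)³ = -22239.5556 ⇒ m₃ = -22239.5556/6 = -3706.59259
m₂^(3/2) = 187.88889^(1.5) = 2575.44125
g₁ = m₃ / m₂^(3/2) = -3706.59259 / 2575.44125 ≈ -1.4392

-1.4392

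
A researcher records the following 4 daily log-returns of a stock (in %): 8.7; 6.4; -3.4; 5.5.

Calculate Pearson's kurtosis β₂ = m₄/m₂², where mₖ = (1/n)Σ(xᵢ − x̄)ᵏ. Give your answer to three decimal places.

x̄ = 4.3000
Σ(xᵢ − x̄)² = 84.5000 ⇒ m₂ = 21.12500
Σ(xᵢ − x̄)⁴ = 3911.6354 ⇒ m₄ = 977.90885
m₂² = 446.26562
β₂ = m₄/m₂² = 977.90885 / 446.26562 ≈ 2.191

2.191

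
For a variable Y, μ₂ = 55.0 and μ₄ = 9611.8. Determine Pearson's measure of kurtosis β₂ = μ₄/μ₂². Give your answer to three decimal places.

3.177

μ₂² = 55.0² = 3025.00000
μ₄/μ₂² = 9611.8 / 3025.00000 = 3.17745
β₂ ≈ 3.177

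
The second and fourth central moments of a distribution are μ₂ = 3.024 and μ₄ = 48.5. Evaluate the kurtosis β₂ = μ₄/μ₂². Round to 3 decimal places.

5.304

μ₂² = 3.024² = 9.14458
μ₄/μ₂² = 48.5 / 9.14458 = 5.30369
β₂ ≈ 5.304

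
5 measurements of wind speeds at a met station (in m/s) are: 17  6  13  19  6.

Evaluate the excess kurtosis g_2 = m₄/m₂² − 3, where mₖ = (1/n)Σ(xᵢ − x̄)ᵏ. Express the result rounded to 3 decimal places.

x̄ = 12.2000
Σ(xᵢ − x̄)² = 146.8000 ⇒ m₂ = 29.36000
Σ(xᵢ − x̄)⁴ = 5624.6560 ⇒ m₄ = 1124.93120
m₂² = 862.00960
g_2 = m₄/m₂² − 3 = 1.30501 − 3 ≈ -1.695

-1.695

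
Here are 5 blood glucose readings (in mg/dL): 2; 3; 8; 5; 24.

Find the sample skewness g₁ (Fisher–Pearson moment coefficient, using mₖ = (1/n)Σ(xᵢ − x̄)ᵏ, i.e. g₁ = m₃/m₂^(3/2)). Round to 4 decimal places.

1.2725

x̄ = (2 + 3 + 8 + 5 + 24) / 5 = 8.4000
deviations (xᵢ − x̄): -6.4000, -5.4000, -0.4000, -3.4000, 15.6000
Σ(xᵢ − x̄)² = 325.2000 ⇒ m₂ = 325.2000/5 = 65.04000
Σ(xᵢ − x̄)³ = 3337.4400 ⇒ m₃ = 3337.4400/5 = 667.48800
m₂^(3/2) = 65.04000^(1.5) = 524.53056
g₁ = m₃ / m₂^(3/2) = 667.48800 / 524.53056 ≈ 1.2725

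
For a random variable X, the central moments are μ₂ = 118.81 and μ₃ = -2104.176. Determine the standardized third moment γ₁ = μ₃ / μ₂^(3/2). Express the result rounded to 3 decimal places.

-1.625

σ = √μ₂ = √118.81 = 10.90000
σ³ = μ₂^(3/2) = 1295.02900
γ₁ = μ₃/σ³ = -2104.176 / 1295.02900 ≈ -1.625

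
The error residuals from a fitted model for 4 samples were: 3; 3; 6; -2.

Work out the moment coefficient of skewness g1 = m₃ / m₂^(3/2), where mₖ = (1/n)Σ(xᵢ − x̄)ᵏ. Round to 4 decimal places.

-0.5064

x̄ = (3 + 3 + 6 - 2) / 4 = 2.5000
deviations (xᵢ − x̄): 0.5000, 0.5000, 3.5000, -4.5000
Σ(xᵢ − x̄)² = 33.0000 ⇒ m₂ = 33.0000/4 = 8.25000
Σ(xᵢ − x̄)³ = -48.0000 ⇒ m₃ = -48.0000/4 = -12.00000
m₂^(3/2) = 8.25000^(1.5) = 23.69632
g1 = m₃ / m₂^(3/2) = -12.00000 / 23.69632 ≈ -0.5064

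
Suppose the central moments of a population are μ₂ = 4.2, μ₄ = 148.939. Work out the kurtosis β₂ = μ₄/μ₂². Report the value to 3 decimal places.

μ₂² = 4.2² = 17.64000
μ₄/μ₂² = 148.939 / 17.64000 = 8.44325
β₂ ≈ 8.443

8.443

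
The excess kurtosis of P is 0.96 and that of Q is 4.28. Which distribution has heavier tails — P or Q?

Q

Higher excess kurtosis ⇒ heavier tails relative to the normal distribution.
0.96 vs 4.28: the larger is 4.28, so Q has heavier tails.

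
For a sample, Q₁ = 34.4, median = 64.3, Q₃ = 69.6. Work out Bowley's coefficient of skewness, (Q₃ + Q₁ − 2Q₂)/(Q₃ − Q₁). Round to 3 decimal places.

-0.699

numerator: Q₃ + Q₁ − 2Q₂ = 69.6 + 34.4 − 2×64.3 = -24.6000
denominator: Q₃ − Q₁ = 69.6 − 34.4 = 35.2000
Bowley skewness = -24.6000 / 35.2000 ≈ -0.699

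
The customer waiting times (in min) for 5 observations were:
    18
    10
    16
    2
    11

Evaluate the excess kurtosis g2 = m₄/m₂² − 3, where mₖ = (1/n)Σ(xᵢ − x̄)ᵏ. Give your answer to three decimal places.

x̄ = 11.4000
Σ(xᵢ − x̄)² = 155.2000 ⇒ m₂ = 31.04000
Σ(xᵢ − x̄)⁴ = 10156.5760 ⇒ m₄ = 2031.31520
m₂² = 963.48160
g2 = m₄/m₂² − 3 = 2.10831 − 3 ≈ -0.892

-0.892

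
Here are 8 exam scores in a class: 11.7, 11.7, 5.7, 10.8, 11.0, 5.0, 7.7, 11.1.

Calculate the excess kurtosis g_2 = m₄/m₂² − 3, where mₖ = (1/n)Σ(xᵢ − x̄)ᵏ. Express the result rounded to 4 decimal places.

-1.2916

x̄ = 9.3375
Σ(xᵢ − x̄)² = 53.8987 ⇒ m₂ = 6.73734
Σ(xᵢ − x̄)⁴ = 620.3912 ⇒ m₄ = 77.54890
m₂² = 45.39180
g_2 = m₄/m₂² − 3 = 1.70843 − 3 ≈ -1.2916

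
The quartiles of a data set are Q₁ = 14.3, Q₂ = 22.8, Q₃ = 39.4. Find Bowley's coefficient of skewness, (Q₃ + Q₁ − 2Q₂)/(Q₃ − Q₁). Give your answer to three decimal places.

numerator: Q₃ + Q₁ − 2Q₂ = 39.4 + 14.3 − 2×22.8 = 8.1000
denominator: Q₃ − Q₁ = 39.4 − 14.3 = 25.1000
Bowley skewness = 8.1000 / 25.1000 ≈ 0.323

0.323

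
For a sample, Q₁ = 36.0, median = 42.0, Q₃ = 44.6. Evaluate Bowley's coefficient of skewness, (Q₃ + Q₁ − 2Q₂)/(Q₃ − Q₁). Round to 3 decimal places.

numerator: Q₃ + Q₁ − 2Q₂ = 44.6 + 36.0 − 2×42.0 = -3.4000
denominator: Q₃ − Q₁ = 44.6 − 36.0 = 8.6000
Bowley skewness = -3.4000 / 8.6000 ≈ -0.395

-0.395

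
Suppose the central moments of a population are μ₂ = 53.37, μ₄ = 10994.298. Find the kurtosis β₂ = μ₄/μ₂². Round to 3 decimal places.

3.860

μ₂² = 53.37² = 2848.35690
μ₄/μ₂² = 10994.298 / 2848.35690 = 3.85987
β₂ ≈ 3.860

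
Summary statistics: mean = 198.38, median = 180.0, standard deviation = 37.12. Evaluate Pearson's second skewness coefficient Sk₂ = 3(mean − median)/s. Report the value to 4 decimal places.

Sk₂ = 3(198.38 − 180.0) / 37.12 = 3 × 18.3800 / 37.12
    = 55.1400 / 37.12 ≈ 1.4855

1.4855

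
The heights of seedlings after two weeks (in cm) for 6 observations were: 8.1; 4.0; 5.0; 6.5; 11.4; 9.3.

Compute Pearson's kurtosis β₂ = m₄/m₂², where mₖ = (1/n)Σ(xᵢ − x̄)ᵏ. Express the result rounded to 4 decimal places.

1.7981

x̄ = 7.3833
Σ(xᵢ − x̄)² = 38.2283 ⇒ m₂ = 6.37139
Σ(xᵢ − x̄)⁴ = 437.9595 ⇒ m₄ = 72.99326
m₂² = 40.59460
β₂ = m₄/m₂² = 72.99326 / 40.59460 ≈ 1.7981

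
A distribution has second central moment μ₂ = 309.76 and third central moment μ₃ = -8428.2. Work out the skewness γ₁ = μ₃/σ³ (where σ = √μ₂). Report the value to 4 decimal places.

σ = √μ₂ = √309.76 = 17.60000
σ³ = μ₂^(3/2) = 5451.77600
γ₁ = μ₃/σ³ = -8428.2 / 5451.77600 ≈ -1.5460

-1.5460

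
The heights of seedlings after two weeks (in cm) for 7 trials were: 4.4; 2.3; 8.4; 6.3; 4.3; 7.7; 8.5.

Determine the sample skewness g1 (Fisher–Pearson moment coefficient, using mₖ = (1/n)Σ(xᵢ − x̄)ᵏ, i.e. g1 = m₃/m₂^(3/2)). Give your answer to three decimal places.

x̄ = (4.4 + 2.3 + 8.4 + 6.3 + 4.3 + 7.7 + 8.5) / 7 = 5.9857
deviations (xᵢ − x̄): -1.5857, -3.6857, 2.4143, 0.3143, -1.6857, 1.7143, 2.5143
Σ(xᵢ − x̄)² = 34.1286 ⇒ m₂ = 34.1286/7 = 4.87551
Σ(xᵢ − x̄)³ = -23.8103 ⇒ m₃ = -23.8103/7 = -3.40148
m₂^(3/2) = 4.87551^(1.5) = 10.76540
g1 = m₃ / m₂^(3/2) = -3.40148 / 10.76540 ≈ -0.316

-0.316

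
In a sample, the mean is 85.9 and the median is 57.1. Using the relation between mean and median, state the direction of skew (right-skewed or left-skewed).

right-skewed

mean − median = 85.9 − 57.1 = 28.8
mean > median ⇒ the longer tail is on the right ⇒ right-skewed (positively skewed).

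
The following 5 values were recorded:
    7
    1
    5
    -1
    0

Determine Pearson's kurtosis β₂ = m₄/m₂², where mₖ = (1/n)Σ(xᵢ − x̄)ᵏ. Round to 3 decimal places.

1.490

x̄ = 2.4000
Σ(xᵢ − x̄)² = 47.2000 ⇒ m₂ = 9.44000
Σ(xᵢ − x̄)⁴ = 664.0960 ⇒ m₄ = 132.81920
m₂² = 89.11360
β₂ = m₄/m₂² = 132.81920 / 89.11360 ≈ 1.490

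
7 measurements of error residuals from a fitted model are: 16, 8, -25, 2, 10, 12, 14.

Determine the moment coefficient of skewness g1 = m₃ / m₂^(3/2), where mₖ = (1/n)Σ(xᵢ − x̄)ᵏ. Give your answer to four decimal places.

-1.6361

x̄ = (16 + 8 - 25 + 2 + 10 + 12 + 14) / 7 = 5.2857
deviations (xᵢ − x̄): 10.7143, 2.7143, -30.2857, -3.2857, 4.7143, 6.7143, 8.7143
Σ(xᵢ − x̄)² = 1193.4286 ⇒ m₂ = 1193.4286/7 = 170.48980
Σ(xᵢ − x̄)³ = -25495.1020 ⇒ m₃ = -25495.1020/7 = -3642.15743
m₂^(3/2) = 170.48980^(1.5) = 2226.11495
g1 = m₃ / m₂^(3/2) = -3642.15743 / 2226.11495 ≈ -1.6361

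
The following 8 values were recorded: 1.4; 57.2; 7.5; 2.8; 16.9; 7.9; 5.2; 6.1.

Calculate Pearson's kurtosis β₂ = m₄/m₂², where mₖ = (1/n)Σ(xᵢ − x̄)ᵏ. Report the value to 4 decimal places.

5.4205

x̄ = 13.1250
Σ(xᵢ − x̄)² = 2372.0350 ⇒ m₂ = 296.50438
Σ(xᵢ − x̄)⁴ = 3812310.4853 ⇒ m₄ = 476538.81067
m₂² = 87914.84439
β₂ = m₄/m₂² = 476538.81067 / 87914.84439 ≈ 5.4205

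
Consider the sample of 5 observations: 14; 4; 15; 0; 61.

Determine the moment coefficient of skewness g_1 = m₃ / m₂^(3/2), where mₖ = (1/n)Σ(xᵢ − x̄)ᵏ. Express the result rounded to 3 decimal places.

1.245

x̄ = (14 + 4 + 15 + 0 + 61) / 5 = 18.8000
deviations (xᵢ − x̄): -4.8000, -14.8000, -3.8000, -18.8000, 42.2000
Σ(xᵢ − x̄)² = 2390.8000 ⇒ m₂ = 2390.8000/5 = 478.16000
Σ(xᵢ − x̄)³ = 65099.5200 ⇒ m₃ = 65099.5200/5 = 13019.90400
m₂^(3/2) = 478.16000^(1.5) = 10455.86252
g_1 = m₃ / m₂^(3/2) = 13019.90400 / 10455.86252 ≈ 1.245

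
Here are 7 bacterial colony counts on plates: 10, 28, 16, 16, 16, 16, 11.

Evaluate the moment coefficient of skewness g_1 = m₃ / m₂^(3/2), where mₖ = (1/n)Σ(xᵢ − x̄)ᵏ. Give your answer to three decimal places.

1.172

x̄ = (10 + 28 + 16 + 16 + 16 + 16 + 11) / 7 = 16.1429
deviations (xᵢ − x̄): -6.1429, 11.8571, -0.1429, -0.1429, -0.1429, -0.1429, -5.1429
Σ(xᵢ − x̄)² = 204.8571 ⇒ m₂ = 204.8571/7 = 29.26531
Σ(xᵢ − x̄)³ = 1299.1837 ⇒ m₃ = 1299.1837/7 = 185.59767
m₂^(3/2) = 29.26531^(1.5) = 158.31775
g_1 = m₃ / m₂^(3/2) = 185.59767 / 158.31775 ≈ 1.172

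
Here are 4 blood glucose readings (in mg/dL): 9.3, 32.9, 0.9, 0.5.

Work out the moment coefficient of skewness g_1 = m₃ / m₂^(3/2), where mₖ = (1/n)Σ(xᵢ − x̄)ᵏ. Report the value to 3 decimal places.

x̄ = (9.3 + 32.9 + 0.9 + 0.5) / 4 = 10.9000
deviations (xᵢ − x̄): -1.6000, 22.0000, -10.0000, -10.4000
Σ(xᵢ − x̄)² = 694.7200 ⇒ m₂ = 694.7200/4 = 173.68000
Σ(xᵢ − x̄)³ = 8519.0400 ⇒ m₃ = 8519.0400/4 = 2129.76000
m₂^(3/2) = 173.68000^(1.5) = 2288.88891
g_1 = m₃ / m₂^(3/2) = 2129.76000 / 2288.88891 ≈ 0.930

0.930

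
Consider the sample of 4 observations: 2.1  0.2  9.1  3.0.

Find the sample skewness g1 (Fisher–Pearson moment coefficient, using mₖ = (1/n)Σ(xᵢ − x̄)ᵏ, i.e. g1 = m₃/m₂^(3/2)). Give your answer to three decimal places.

0.834

x̄ = (2.1 + 0.2 + 9.1 + 3.0) / 4 = 3.6000
deviations (xᵢ − x̄): -1.5000, -3.4000, 5.5000, -0.6000
Σ(xᵢ − x̄)² = 44.4200 ⇒ m₂ = 44.4200/4 = 11.10500
Σ(xᵢ − x̄)³ = 123.4800 ⇒ m₃ = 123.4800/4 = 30.87000
m₂^(3/2) = 11.10500^(1.5) = 37.00649
g1 = m₃ / m₂^(3/2) = 30.87000 / 37.00649 ≈ 0.834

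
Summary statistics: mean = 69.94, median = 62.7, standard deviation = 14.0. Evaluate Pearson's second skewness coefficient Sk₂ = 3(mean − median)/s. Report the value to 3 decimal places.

1.551

Sk₂ = 3(69.94 − 62.7) / 14.0 = 3 × 7.2400 / 14.0
    = 21.7200 / 14.0 ≈ 1.551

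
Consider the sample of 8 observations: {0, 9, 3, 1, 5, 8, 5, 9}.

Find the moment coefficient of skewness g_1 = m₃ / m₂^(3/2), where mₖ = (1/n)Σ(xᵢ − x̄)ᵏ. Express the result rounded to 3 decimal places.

-0.149

x̄ = (0 + 9 + 3 + 1 + 5 + 8 + 5 + 9) / 8 = 5.0000
deviations (xᵢ − x̄): -5.0000, 4.0000, -2.0000, -4.0000, 0.0000, 3.0000, 0.0000, 4.0000
Σ(xᵢ − x̄)² = 86.0000 ⇒ m₂ = 86.0000/8 = 10.75000
Σ(xᵢ − x̄)³ = -42.0000 ⇒ m₃ = -42.0000/8 = -5.25000
m₂^(3/2) = 10.75000^(1.5) = 35.24623
g_1 = m₃ / m₂^(3/2) = -5.25000 / 35.24623 ≈ -0.149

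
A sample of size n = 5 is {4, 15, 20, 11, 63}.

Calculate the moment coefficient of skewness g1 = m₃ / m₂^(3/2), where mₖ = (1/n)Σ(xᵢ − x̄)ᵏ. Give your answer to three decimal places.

1.265

x̄ = (4 + 15 + 20 + 11 + 63) / 5 = 22.6000
deviations (xᵢ − x̄): -18.6000, -7.6000, -2.6000, -11.6000, 40.4000
Σ(xᵢ − x̄)² = 2177.2000 ⇒ m₂ = 2177.2000/5 = 435.44000
Σ(xᵢ − x̄)³ = 57486.9600 ⇒ m₃ = 57486.9600/5 = 11497.39200
m₂^(3/2) = 435.44000^(1.5) = 9086.41319
g1 = m₃ / m₂^(3/2) = 11497.39200 / 9086.41319 ≈ 1.265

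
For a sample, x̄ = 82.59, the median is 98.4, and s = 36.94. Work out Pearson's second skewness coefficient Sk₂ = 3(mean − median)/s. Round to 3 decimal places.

-1.284

Sk₂ = 3(82.59 − 98.4) / 36.94 = 3 × -15.8100 / 36.94
    = -47.4300 / 36.94 ≈ -1.284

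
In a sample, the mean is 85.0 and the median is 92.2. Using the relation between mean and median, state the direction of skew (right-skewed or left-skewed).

left-skewed

mean − median = 85.0 − 92.2 = -7.2
mean < median ⇒ the longer tail is on the left ⇒ left-skewed (negatively skewed).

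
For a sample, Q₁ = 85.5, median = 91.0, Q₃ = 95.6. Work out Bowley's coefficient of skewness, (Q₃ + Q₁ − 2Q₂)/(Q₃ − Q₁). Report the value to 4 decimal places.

-0.0891

numerator: Q₃ + Q₁ − 2Q₂ = 95.6 + 85.5 − 2×91.0 = -0.9000
denominator: Q₃ − Q₁ = 95.6 − 85.5 = 10.1000
Bowley skewness = -0.9000 / 10.1000 ≈ -0.0891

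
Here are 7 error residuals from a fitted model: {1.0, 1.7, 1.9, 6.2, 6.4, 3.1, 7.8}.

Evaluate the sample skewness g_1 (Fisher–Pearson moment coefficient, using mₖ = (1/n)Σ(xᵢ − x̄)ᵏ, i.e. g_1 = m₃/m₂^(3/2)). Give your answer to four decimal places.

0.2516

x̄ = (1.0 + 1.7 + 1.9 + 6.2 + 6.4 + 3.1 + 7.8) / 7 = 4.0143
deviations (xᵢ − x̄): -3.0143, -2.3143, -2.1143, 2.1857, 2.3857, -0.9143, 3.7857
Σ(xᵢ − x̄)² = 44.5486 ⇒ m₂ = 44.5486/7 = 6.36408
Σ(xᵢ − x̄)³ = 28.2778 ⇒ m₃ = 28.2778/7 = 4.03968
m₂^(3/2) = 6.36408^(1.5) = 16.05475
g_1 = m₃ / m₂^(3/2) = 4.03968 / 16.05475 ≈ 0.2516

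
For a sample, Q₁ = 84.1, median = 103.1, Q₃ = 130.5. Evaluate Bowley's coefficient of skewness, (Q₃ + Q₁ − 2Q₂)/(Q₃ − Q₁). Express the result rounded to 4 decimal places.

numerator: Q₃ + Q₁ − 2Q₂ = 130.5 + 84.1 − 2×103.1 = 8.4000
denominator: Q₃ − Q₁ = 130.5 − 84.1 = 46.4000
Bowley skewness = 8.4000 / 46.4000 ≈ 0.1810

0.1810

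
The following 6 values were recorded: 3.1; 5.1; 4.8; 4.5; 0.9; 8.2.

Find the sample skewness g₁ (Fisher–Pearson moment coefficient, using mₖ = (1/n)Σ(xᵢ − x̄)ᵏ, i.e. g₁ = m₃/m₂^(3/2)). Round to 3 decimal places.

0.114

x̄ = (3.1 + 5.1 + 4.8 + 4.5 + 0.9 + 8.2) / 6 = 4.4333
deviations (xᵢ − x̄): -1.3333, 0.6667, 0.3667, 0.0667, -3.5333, 3.7667
Σ(xᵢ − x̄)² = 29.0333 ⇒ m₂ = 29.0333/6 = 4.83889
Σ(xᵢ − x̄)³ = 7.3044 ⇒ m₃ = 7.3044/6 = 1.21741
m₂^(3/2) = 4.83889^(1.5) = 10.64433
g₁ = m₃ / m₂^(3/2) = 1.21741 / 10.64433 ≈ 0.114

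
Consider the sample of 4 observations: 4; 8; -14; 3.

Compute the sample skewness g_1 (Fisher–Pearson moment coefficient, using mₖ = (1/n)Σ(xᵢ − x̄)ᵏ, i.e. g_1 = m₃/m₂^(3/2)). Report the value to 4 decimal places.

-0.9801

x̄ = (4 + 8 - 14 + 3) / 4 = 0.2500
deviations (xᵢ − x̄): 3.7500, 7.7500, -14.2500, 2.7500
Σ(xᵢ − x̄)² = 284.7500 ⇒ m₂ = 284.7500/4 = 71.18750
Σ(xᵢ − x̄)³ = -2354.6250 ⇒ m₃ = -2354.6250/4 = -588.65625
m₂^(3/2) = 71.18750^(1.5) = 600.62805
g_1 = m₃ / m₂^(3/2) = -588.65625 / 600.62805 ≈ -0.9801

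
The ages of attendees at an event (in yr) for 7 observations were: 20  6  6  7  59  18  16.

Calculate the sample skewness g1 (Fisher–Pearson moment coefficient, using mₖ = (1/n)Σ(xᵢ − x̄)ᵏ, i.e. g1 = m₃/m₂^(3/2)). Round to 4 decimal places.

x̄ = (20 + 6 + 6 + 7 + 59 + 18 + 16) / 7 = 18.8571
deviations (xᵢ − x̄): 1.1429, -12.8571, -12.8571, -11.8571, 40.1429, -0.8571, -2.8571
Σ(xᵢ − x̄)² = 2092.8571 ⇒ m₂ = 2092.8571/7 = 298.97959
Σ(xᵢ − x̄)³ = 58747.9592 ⇒ m₃ = 58747.9592/7 = 8392.56560
m₂^(3/2) = 298.97959^(1.5) = 5169.66400
g1 = m₃ / m₂^(3/2) = 8392.56560 / 5169.66400 ≈ 1.6234

1.6234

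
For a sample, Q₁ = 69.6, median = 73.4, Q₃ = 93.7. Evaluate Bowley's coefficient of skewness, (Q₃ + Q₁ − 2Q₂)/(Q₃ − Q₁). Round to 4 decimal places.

numerator: Q₃ + Q₁ − 2Q₂ = 93.7 + 69.6 − 2×73.4 = 16.5000
denominator: Q₃ − Q₁ = 93.7 − 69.6 = 24.1000
Bowley skewness = 16.5000 / 24.1000 ≈ 0.6846

0.6846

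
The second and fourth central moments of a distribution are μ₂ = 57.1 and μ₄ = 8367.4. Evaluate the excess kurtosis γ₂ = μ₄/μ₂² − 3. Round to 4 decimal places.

μ₂² = 57.1² = 3260.41000
μ₄/μ₂² = 8367.4 / 3260.41000 = 2.56636
γ₂ = 2.56636 − 3 ≈ -0.4336

-0.4336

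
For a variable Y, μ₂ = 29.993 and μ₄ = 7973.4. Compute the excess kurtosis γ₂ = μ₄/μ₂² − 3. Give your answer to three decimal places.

μ₂² = 29.993² = 899.58005
μ₄/μ₂² = 7973.4 / 899.58005 = 8.86347
γ₂ = 8.86347 − 3 ≈ 5.863

5.863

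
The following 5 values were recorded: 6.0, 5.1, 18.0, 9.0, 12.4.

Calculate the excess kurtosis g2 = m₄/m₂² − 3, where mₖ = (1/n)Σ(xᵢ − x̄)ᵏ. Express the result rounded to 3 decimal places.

x̄ = 10.1000
Σ(xᵢ − x̄)² = 110.7200 ⇒ m₂ = 22.14400
Σ(xᵢ − x̄)⁴ = 4832.0324 ⇒ m₄ = 966.40648
m₂² = 490.35674
g2 = m₄/m₂² − 3 = 1.97082 − 3 ≈ -1.029

-1.029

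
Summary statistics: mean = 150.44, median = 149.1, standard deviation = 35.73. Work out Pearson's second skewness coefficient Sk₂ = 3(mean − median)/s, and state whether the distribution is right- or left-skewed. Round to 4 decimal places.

0.1125, right-skewed

Sk₂ = 3(150.44 − 149.1) / 35.73 = 3 × 1.3400 / 35.73
    = 4.0200 / 35.73 ≈ 0.1125
Sk₂ > 0 ⇒ mean > median ⇒ right-skewed (positive skew).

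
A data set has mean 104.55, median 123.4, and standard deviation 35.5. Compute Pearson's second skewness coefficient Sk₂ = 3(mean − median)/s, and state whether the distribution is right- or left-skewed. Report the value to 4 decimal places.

Sk₂ = 3(104.55 − 123.4) / 35.5 = 3 × -18.8500 / 35.5
    = -56.5500 / 35.5 ≈ -1.5930
Sk₂ < 0 ⇒ mean < median ⇒ left-skewed (negative skew).

-1.5930, left-skewed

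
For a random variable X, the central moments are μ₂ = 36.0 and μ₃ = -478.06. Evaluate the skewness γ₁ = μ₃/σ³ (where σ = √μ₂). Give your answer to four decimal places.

-2.2132

σ = √μ₂ = √36.0 = 6.00000
σ³ = μ₂^(3/2) = 216.00000
γ₁ = μ₃/σ³ = -478.06 / 216.00000 ≈ -2.2132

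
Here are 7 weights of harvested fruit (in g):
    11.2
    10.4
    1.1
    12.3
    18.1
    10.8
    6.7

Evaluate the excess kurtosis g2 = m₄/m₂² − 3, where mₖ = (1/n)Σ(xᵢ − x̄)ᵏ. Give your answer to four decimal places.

-0.1606

x̄ = 10.0857
Σ(xᵢ − x̄)² = 163.1886 ⇒ m₂ = 23.31265
Σ(xᵢ − x̄)⁴ = 10802.0310 ⇒ m₄ = 1543.14729
m₂² = 543.47979
g2 = m₄/m₂² − 3 = 2.83938 − 3 ≈ -0.1606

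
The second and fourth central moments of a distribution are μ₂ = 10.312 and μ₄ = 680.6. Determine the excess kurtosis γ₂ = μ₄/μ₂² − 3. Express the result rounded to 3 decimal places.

3.400

μ₂² = 10.312² = 106.33734
μ₄/μ₂² = 680.6 / 106.33734 = 6.40039
γ₂ = 6.40039 − 3 ≈ 3.400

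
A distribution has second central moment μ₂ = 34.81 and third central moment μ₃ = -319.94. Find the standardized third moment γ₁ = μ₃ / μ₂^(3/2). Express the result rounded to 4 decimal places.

σ = √μ₂ = √34.81 = 5.90000
σ³ = μ₂^(3/2) = 205.37900
γ₁ = μ₃/σ³ = -319.94 / 205.37900 ≈ -1.5578

-1.5578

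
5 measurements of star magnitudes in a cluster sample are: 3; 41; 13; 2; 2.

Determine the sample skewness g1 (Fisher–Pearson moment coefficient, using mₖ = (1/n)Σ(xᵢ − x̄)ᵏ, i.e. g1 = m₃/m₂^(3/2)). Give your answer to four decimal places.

1.2473

x̄ = (3 + 41 + 13 + 2 + 2) / 5 = 12.2000
deviations (xᵢ − x̄): -9.2000, 28.8000, 0.8000, -10.2000, -10.2000
Σ(xᵢ − x̄)² = 1122.8000 ⇒ m₂ = 1122.8000/5 = 224.56000
Σ(xᵢ − x̄)³ = 20987.2800 ⇒ m₃ = 20987.2800/5 = 4197.45600
m₂^(3/2) = 224.56000^(1.5) = 3365.10484
g1 = m₃ / m₂^(3/2) = 4197.45600 / 3365.10484 ≈ 1.2473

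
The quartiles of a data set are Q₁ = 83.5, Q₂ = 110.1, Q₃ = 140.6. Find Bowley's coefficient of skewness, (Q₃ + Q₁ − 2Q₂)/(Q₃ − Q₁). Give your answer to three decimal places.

0.068

numerator: Q₃ + Q₁ − 2Q₂ = 140.6 + 83.5 − 2×110.1 = 3.9000
denominator: Q₃ − Q₁ = 140.6 − 83.5 = 57.1000
Bowley skewness = 3.9000 / 57.1000 ≈ 0.068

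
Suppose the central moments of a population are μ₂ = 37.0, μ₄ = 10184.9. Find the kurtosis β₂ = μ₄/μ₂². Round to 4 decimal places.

7.4397

μ₂² = 37.0² = 1369.00000
μ₄/μ₂² = 10184.9 / 1369.00000 = 7.43966
β₂ ≈ 7.4397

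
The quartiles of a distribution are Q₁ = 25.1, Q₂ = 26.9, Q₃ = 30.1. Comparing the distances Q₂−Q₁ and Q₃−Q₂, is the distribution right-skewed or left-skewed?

Q₂ − Q₁ = 1.8;  Q₃ − Q₂ = 3.2
Q₃ − Q₂ > Q₂ − Q₁ ⇒ the upper half is more spread out ⇒ right-skewed.

right-skewed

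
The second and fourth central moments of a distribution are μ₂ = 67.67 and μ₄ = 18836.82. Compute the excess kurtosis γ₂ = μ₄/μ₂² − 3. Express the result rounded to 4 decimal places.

1.1135

μ₂² = 67.67² = 4579.22890
μ₄/μ₂² = 18836.82 / 4579.22890 = 4.11354
γ₂ = 4.11354 − 3 ≈ 1.1135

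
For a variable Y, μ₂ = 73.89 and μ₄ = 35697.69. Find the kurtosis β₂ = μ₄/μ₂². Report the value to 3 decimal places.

μ₂² = 73.89² = 5459.73210
μ₄/μ₂² = 35697.69 / 5459.73210 = 6.53836
β₂ ≈ 6.538

6.538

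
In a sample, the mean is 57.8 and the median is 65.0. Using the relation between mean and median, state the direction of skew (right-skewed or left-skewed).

left-skewed

mean − median = 57.8 − 65.0 = -7.2
mean < median ⇒ the longer tail is on the left ⇒ left-skewed (negatively skewed).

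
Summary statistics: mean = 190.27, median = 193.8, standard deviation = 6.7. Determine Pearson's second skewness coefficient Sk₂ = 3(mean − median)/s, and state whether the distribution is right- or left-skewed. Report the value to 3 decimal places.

-1.581, left-skewed

Sk₂ = 3(190.27 − 193.8) / 6.7 = 3 × -3.5300 / 6.7
    = -10.5900 / 6.7 ≈ -1.581
Sk₂ < 0 ⇒ mean < median ⇒ left-skewed (negative skew).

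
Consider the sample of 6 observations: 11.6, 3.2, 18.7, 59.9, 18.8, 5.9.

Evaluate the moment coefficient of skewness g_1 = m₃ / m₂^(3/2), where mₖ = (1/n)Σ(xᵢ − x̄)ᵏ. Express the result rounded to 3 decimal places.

x̄ = (11.6 + 3.2 + 18.7 + 59.9 + 18.8 + 5.9) / 6 = 19.6833
deviations (xᵢ − x̄): -8.0833, -16.4833, -0.9833, 40.2167, -0.8833, -13.7833
Σ(xᵢ − x̄)² = 2146.1483 ⇒ m₂ = 2146.1483/6 = 357.69139
Σ(xᵢ − x̄)³ = 57418.7484 ⇒ m₃ = 57418.7484/6 = 9569.79141
m₂^(3/2) = 357.69139^(1.5) = 6764.92097
g_1 = m₃ / m₂^(3/2) = 9569.79141 / 6764.92097 ≈ 1.415

1.415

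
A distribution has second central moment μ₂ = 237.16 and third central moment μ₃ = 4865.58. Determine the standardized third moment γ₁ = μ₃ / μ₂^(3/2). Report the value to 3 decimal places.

1.332

σ = √μ₂ = √237.16 = 15.40000
σ³ = μ₂^(3/2) = 3652.26400
γ₁ = μ₃/σ³ = 4865.58 / 3652.26400 ≈ 1.332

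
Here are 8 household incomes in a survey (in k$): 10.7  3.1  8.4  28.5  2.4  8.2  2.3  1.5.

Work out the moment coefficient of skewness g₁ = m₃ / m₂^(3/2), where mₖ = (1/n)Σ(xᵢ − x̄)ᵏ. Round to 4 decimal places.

x̄ = (10.7 + 3.1 + 8.4 + 28.5 + 2.4 + 8.2 + 2.3 + 1.5) / 8 = 8.1375
deviations (xᵢ − x̄): 2.5625, -5.0375, 0.2625, 20.3625, -5.7375, 0.0625, -5.8375, -6.6375
Σ(xᵢ − x̄)² = 557.6988 ⇒ m₂ = 557.6988/8 = 69.71234
Σ(xᵢ − x̄)³ = 7651.7255 ⇒ m₃ = 7651.7255/8 = 956.46568
m₂^(3/2) = 69.71234^(1.5) = 582.05567
g₁ = m₃ / m₂^(3/2) = 956.46568 / 582.05567 ≈ 1.6433

1.6433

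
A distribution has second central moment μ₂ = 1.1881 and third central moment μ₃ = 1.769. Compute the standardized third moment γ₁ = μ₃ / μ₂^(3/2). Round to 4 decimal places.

1.3660

σ = √μ₂ = √1.1881 = 1.09000
σ³ = μ₂^(3/2) = 1.29503
γ₁ = μ₃/σ³ = 1.769 / 1.29503 ≈ 1.3660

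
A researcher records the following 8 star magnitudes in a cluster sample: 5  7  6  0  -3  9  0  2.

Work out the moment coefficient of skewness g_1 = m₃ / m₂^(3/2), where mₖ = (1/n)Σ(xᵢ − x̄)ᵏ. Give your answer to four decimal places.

x̄ = (5 + 7 + 6 + 0 - 3 + 9 + 0 + 2) / 8 = 3.2500
deviations (xᵢ − x̄): 1.7500, 3.7500, 2.7500, -3.2500, -6.2500, 5.7500, -3.2500, -1.2500
Σ(xᵢ − x̄)² = 119.5000 ⇒ m₂ = 119.5000/8 = 14.93750
Σ(xᵢ − x̄)³ = -45.7500 ⇒ m₃ = -45.7500/8 = -5.71875
m₂^(3/2) = 14.93750^(1.5) = 57.73204
g_1 = m₃ / m₂^(3/2) = -5.71875 / 57.73204 ≈ -0.0991

-0.0991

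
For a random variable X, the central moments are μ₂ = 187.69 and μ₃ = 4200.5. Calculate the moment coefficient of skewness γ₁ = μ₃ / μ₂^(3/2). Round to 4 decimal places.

1.6336

σ = √μ₂ = √187.69 = 13.70000
σ³ = μ₂^(3/2) = 2571.35300
γ₁ = μ₃/σ³ = 4200.5 / 2571.35300 ≈ 1.6336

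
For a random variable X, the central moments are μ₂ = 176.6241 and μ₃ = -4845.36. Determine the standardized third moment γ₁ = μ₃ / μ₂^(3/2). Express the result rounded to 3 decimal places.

-2.064

σ = √μ₂ = √176.6241 = 13.29000
σ³ = μ₂^(3/2) = 2347.33429
γ₁ = μ₃/σ³ = -4845.36 / 2347.33429 ≈ -2.064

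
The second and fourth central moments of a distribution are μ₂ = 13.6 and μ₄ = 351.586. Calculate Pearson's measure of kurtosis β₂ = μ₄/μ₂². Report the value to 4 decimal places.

μ₂² = 13.6² = 184.96000
μ₄/μ₂² = 351.586 / 184.96000 = 1.90088
β₂ ≈ 1.9009

1.9009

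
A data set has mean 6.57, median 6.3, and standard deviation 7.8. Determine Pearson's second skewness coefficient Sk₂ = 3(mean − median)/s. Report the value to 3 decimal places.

Sk₂ = 3(6.57 − 6.3) / 7.8 = 3 × 0.2700 / 7.8
    = 0.8100 / 7.8 ≈ 0.104

0.104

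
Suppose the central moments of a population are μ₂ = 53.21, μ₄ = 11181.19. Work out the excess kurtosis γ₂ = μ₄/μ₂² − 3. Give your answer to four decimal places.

μ₂² = 53.21² = 2831.30410
μ₄/μ₂² = 11181.19 / 2831.30410 = 3.94913
γ₂ = 3.94913 − 3 ≈ 0.9491

0.9491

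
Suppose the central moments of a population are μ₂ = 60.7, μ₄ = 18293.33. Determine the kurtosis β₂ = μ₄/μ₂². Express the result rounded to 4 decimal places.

4.9650

μ₂² = 60.7² = 3684.49000
μ₄/μ₂² = 18293.33 / 3684.49000 = 4.96496
β₂ ≈ 4.9650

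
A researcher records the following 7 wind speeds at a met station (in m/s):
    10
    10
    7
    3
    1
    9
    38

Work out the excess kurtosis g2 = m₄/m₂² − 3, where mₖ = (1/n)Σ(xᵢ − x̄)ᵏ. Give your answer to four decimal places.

x̄ = 11.1429
Σ(xᵢ − x̄)² = 914.8571 ⇒ m₂ = 130.69388
Σ(xᵢ − x̄)⁴ = 535581.8892 ⇒ m₄ = 76511.69846
m₂² = 17080.88963
g2 = m₄/m₂² − 3 = 4.47937 − 3 ≈ 1.4794

1.4794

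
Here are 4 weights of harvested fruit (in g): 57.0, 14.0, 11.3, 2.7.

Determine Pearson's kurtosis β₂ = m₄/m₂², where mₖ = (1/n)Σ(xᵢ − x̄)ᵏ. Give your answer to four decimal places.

2.2433

x̄ = 21.2500
Σ(xᵢ − x̄)² = 1773.7300 ⇒ m₂ = 443.43250
Σ(xᵢ − x̄)⁴ = 1764414.5958 ⇒ m₄ = 441103.64896
m₂² = 196632.38206
β₂ = m₄/m₂² = 441103.64896 / 196632.38206 ≈ 2.2433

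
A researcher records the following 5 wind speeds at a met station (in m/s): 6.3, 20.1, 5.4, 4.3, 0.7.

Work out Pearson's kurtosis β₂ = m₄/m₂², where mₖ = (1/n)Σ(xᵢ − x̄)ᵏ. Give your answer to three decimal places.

2.909

x̄ = 7.3600
Σ(xᵢ − x̄)² = 220.9920 ⇒ m₂ = 44.19840
Σ(xᵢ − x̄)⁴ = 28414.8736 ⇒ m₄ = 5682.97473
m₂² = 1953.49856
β₂ = m₄/m₂² = 5682.97473 / 1953.49856 ≈ 2.909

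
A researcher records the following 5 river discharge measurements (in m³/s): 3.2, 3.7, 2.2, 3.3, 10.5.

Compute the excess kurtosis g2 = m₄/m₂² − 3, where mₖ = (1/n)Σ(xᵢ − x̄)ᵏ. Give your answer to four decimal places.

x̄ = 4.5800
Σ(xᵢ − x̄)² = 45.0280 ⇒ m₂ = 9.00560
Σ(xᵢ − x̄)⁴ = 1267.2464 ⇒ m₄ = 253.44927
m₂² = 81.10083
g2 = m₄/m₂² − 3 = 3.12511 − 3 ≈ 0.1251

0.1251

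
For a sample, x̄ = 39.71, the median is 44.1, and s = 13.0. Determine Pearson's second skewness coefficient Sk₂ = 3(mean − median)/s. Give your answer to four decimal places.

Sk₂ = 3(39.71 − 44.1) / 13.0 = 3 × -4.3900 / 13.0
    = -13.1700 / 13.0 ≈ -1.0131

-1.0131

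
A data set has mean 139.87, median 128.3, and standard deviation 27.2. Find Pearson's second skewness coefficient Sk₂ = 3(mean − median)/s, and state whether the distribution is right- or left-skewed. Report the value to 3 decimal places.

Sk₂ = 3(139.87 − 128.3) / 27.2 = 3 × 11.5700 / 27.2
    = 34.7100 / 27.2 ≈ 1.276
Sk₂ > 0 ⇒ mean > median ⇒ right-skewed (positive skew).

1.276, right-skewed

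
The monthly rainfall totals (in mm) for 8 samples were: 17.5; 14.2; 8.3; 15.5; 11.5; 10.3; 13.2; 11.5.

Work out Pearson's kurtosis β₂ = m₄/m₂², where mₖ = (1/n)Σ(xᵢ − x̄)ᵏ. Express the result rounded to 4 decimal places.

2.1328

x̄ = 12.7500
Σ(xᵢ − x̄)² = 61.3600 ⇒ m₂ = 7.67000
Σ(xᵢ − x̄)⁴ = 1003.7711 ⇒ m₄ = 125.47139
m₂² = 58.82890
β₂ = m₄/m₂² = 125.47139 / 58.82890 ≈ 2.1328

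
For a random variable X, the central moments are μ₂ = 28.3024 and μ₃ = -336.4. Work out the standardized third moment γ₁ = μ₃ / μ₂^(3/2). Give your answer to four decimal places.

-2.2342

σ = √μ₂ = √28.3024 = 5.32000
σ³ = μ₂^(3/2) = 150.56877
γ₁ = μ₃/σ³ = -336.4 / 150.56877 ≈ -2.2342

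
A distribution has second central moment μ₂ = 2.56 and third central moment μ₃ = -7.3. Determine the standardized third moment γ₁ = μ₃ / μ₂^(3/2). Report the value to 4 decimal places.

-1.7822

σ = √μ₂ = √2.56 = 1.60000
σ³ = μ₂^(3/2) = 4.09600
γ₁ = μ₃/σ³ = -7.3 / 4.09600 ≈ -1.7822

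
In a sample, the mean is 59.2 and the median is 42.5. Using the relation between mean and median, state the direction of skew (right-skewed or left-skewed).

right-skewed

mean − median = 59.2 − 42.5 = 16.7
mean > median ⇒ the longer tail is on the right ⇒ right-skewed (positively skewed).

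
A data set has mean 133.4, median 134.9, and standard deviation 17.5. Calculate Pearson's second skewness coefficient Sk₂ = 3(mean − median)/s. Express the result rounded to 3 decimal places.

-0.257

Sk₂ = 3(133.4 − 134.9) / 17.5 = 3 × -1.5000 / 17.5
    = -4.5000 / 17.5 ≈ -0.257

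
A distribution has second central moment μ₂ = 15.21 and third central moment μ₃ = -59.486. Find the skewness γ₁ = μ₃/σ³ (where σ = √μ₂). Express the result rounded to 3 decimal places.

σ = √μ₂ = √15.21 = 3.90000
σ³ = μ₂^(3/2) = 59.31900
γ₁ = μ₃/σ³ = -59.486 / 59.31900 ≈ -1.003

-1.003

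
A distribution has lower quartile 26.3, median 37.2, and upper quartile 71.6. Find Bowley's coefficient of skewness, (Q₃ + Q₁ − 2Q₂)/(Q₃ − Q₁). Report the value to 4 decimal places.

0.5188

numerator: Q₃ + Q₁ − 2Q₂ = 71.6 + 26.3 − 2×37.2 = 23.5000
denominator: Q₃ − Q₁ = 71.6 − 26.3 = 45.3000
Bowley skewness = 23.5000 / 45.3000 ≈ 0.5188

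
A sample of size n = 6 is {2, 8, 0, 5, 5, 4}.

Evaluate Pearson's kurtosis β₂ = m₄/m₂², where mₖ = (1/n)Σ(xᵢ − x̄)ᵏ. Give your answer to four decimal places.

x̄ = 4.0000
Σ(xᵢ − x̄)² = 38.0000 ⇒ m₂ = 6.33333
Σ(xᵢ − x̄)⁴ = 530.0000 ⇒ m₄ = 88.33333
m₂² = 40.11111
β₂ = m₄/m₂² = 88.33333 / 40.11111 ≈ 2.2022

2.2022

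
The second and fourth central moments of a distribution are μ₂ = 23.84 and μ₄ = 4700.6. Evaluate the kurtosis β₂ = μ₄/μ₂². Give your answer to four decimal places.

8.2707

μ₂² = 23.84² = 568.34560
μ₄/μ₂² = 4700.6 / 568.34560 = 8.27067
β₂ ≈ 8.2707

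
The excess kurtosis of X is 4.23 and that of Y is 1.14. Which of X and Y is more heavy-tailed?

X

Higher excess kurtosis ⇒ heavier tails relative to the normal distribution.
4.23 vs 1.14: the larger is 4.23, so X has heavier tails.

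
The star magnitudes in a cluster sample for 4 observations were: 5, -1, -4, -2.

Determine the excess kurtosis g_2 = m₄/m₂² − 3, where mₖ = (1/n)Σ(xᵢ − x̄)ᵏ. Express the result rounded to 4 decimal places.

x̄ = -0.5000
Σ(xᵢ − x̄)² = 45.0000 ⇒ m₂ = 11.25000
Σ(xᵢ − x̄)⁴ = 1070.2500 ⇒ m₄ = 267.56250
m₂² = 126.56250
g_2 = m₄/m₂² − 3 = 2.11407 − 3 ≈ -0.8859

-0.8859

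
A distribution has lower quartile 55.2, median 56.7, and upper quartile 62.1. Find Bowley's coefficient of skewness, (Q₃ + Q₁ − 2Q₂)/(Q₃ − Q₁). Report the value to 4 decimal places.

numerator: Q₃ + Q₁ − 2Q₂ = 62.1 + 55.2 − 2×56.7 = 3.9000
denominator: Q₃ − Q₁ = 62.1 − 55.2 = 6.9000
Bowley skewness = 3.9000 / 6.9000 ≈ 0.5652

0.5652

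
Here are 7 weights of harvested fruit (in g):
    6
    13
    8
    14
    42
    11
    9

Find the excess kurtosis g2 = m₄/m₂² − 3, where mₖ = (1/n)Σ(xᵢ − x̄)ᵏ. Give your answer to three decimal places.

x̄ = 14.7143
Σ(xᵢ − x̄)² = 915.4286 ⇒ m₂ = 130.77551
Σ(xᵢ − x̄)⁴ = 563359.9417 ⇒ m₄ = 80479.99167
m₂² = 17102.23407
g2 = m₄/m₂² − 3 = 4.70582 − 3 ≈ 1.706

1.706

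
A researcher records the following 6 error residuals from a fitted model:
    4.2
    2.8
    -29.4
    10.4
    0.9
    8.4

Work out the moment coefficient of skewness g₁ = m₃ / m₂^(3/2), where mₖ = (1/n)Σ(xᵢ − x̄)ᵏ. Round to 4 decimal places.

x̄ = (4.2 + 2.8 - 29.4 + 10.4 + 0.9 + 8.4) / 6 = -0.4500
deviations (xᵢ − x̄): 4.6500, 3.2500, -28.9500, 10.8500, 1.3500, 8.8500
Σ(xᵢ − x̄)² = 1068.1550 ⇒ m₂ = 1068.1550/6 = 178.02583
Σ(xᵢ − x̄)³ = -22155.2910 ⇒ m₃ = -22155.2910/6 = -3692.54850
m₂^(3/2) = 178.02583^(1.5) = 2375.33321
g₁ = m₃ / m₂^(3/2) = -3692.54850 / 2375.33321 ≈ -1.5545

-1.5545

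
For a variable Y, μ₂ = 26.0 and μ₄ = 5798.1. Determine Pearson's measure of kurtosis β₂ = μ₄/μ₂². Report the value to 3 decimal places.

8.577

μ₂² = 26.0² = 676.00000
μ₄/μ₂² = 5798.1 / 676.00000 = 8.57707
β₂ ≈ 8.577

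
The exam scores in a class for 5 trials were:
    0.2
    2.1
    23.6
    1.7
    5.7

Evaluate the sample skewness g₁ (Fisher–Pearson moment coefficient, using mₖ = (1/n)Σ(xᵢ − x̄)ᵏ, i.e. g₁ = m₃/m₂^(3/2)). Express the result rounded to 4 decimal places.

1.3467

x̄ = (0.2 + 2.1 + 23.6 + 1.7 + 5.7) / 5 = 6.6600
deviations (xᵢ − x̄): -6.4600, -4.5600, 16.9400, -4.9600, -0.9600
Σ(xᵢ − x̄)² = 375.0120 ⇒ m₂ = 375.0120/5 = 75.00240
Σ(xᵢ − x̄)³ = 4373.8498 ⇒ m₃ = 4373.8498/5 = 874.76995
m₂^(3/2) = 75.00240^(1.5) = 649.55023
g₁ = m₃ / m₂^(3/2) = 874.76995 / 649.55023 ≈ 1.3467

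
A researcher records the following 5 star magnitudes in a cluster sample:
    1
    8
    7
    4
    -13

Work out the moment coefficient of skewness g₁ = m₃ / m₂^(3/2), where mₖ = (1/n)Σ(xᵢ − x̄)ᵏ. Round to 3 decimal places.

x̄ = (1 + 8 + 7 + 4 - 13) / 5 = 1.4000
deviations (xᵢ − x̄): -0.4000, 6.6000, 5.6000, 2.6000, -14.4000
Σ(xᵢ − x̄)² = 289.2000 ⇒ m₂ = 289.2000/5 = 57.84000
Σ(xᵢ − x̄)³ = -2505.3600 ⇒ m₃ = -2505.3600/5 = -501.07200
m₂^(3/2) = 57.84000^(1.5) = 439.88832
g₁ = m₃ / m₂^(3/2) = -501.07200 / 439.88832 ≈ -1.139

-1.139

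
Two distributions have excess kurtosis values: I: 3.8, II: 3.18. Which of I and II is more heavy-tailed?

Higher excess kurtosis ⇒ heavier tails relative to the normal distribution.
3.8 vs 3.18: the larger is 3.8, so I has heavier tails.

I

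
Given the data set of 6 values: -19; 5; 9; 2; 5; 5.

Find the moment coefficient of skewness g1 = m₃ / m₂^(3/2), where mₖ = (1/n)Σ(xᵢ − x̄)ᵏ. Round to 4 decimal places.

x̄ = (-19 + 5 + 9 + 2 + 5 + 5) / 6 = 1.1667
deviations (xᵢ − x̄): -20.1667, 3.8333, 7.8333, 0.8333, 3.8333, 3.8333
Σ(xᵢ − x̄)² = 512.8333 ⇒ m₂ = 512.8333/6 = 85.47222
Σ(xᵢ − x̄)³ = -7551.4444 ⇒ m₃ = -7551.4444/6 = -1258.57407
m₂^(3/2) = 85.47222^(1.5) = 790.20085
g1 = m₃ / m₂^(3/2) = -1258.57407 / 790.20085 ≈ -1.5927

-1.5927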